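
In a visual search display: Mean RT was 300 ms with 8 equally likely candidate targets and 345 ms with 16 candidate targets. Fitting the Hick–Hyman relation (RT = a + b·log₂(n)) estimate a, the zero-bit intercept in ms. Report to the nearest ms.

165 ms

The slope on a log₂ axis is (345 − 300) / (4 − 3) = 45 ms/bit.
a = RT₁ − b·log₂ n₁ = 300 − 45 × 3 = 165.000 ms.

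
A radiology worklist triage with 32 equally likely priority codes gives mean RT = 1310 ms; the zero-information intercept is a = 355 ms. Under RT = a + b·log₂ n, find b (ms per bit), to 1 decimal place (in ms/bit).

191.0 ms/bit

32 alternatives carry log₂ 32 = 5 bits; the choice cost is 1310 − 355 = 955 ms, so b = 955/5 = 191.000 ms/bit.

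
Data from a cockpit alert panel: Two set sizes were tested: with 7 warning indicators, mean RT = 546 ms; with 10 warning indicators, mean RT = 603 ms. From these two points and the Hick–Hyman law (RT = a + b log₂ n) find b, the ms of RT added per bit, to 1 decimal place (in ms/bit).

Slope: b = (603 − 546) / (log₂ 10 − log₂ 7) = 57/0.5146 = 110.771 ms/bit.

110.8 ms/bit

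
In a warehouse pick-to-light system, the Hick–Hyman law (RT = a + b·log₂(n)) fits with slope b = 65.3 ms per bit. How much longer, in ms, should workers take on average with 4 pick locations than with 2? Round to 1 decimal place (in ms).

65.3 ms

Only the slope matters, since a is common to both: ΔRT = b·log₂(n₂/n₁).
log₂(4) − log₂(2) = log₂(4/2) = log₂(2) = 1.
ΔRT = 65.3 × 1.0000 = 65.300 ms.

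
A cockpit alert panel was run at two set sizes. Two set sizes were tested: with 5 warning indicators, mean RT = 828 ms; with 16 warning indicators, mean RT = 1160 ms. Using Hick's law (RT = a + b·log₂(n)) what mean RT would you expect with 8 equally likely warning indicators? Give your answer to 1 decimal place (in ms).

962.2 ms

With log₂ n on the abscissa the relation is linear; from the two conditions:
  b = (1160 − 828) / (log₂ 16 − log₂ 5) = 332 / (4 − 2.3219) = 197.846 ms/bit
  a = 828 − 197.846 × 2.3219 = 368.616 ms
Then RT(8) = 368.616 + 197.846 × log₂ 8 = 368.616 + 197.846 × 3 ≈ 962.154 ms.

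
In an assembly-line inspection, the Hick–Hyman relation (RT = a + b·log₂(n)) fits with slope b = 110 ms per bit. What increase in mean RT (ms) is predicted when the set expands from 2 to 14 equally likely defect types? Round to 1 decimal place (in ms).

The intercept a cancels: ΔRT = b·(log₂ n₂ − log₂ n₁) = b·log₂(n₂/n₁).
log₂(14) − log₂(2) = 3.8074 − 1 = 2.8074.
ΔRT = 110 × 2.8074 = 308.809 ms.

308.8 ms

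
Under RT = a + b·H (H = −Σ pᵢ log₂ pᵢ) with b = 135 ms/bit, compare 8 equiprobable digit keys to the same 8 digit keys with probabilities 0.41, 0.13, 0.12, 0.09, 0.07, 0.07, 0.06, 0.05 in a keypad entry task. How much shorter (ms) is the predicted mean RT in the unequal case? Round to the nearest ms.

56 ms

The RT saving is b·ΔH. Equiprobable H₀ = log₂(8) = 3.0000 bits; with the given probabilities H = 2.5865 bits.
b·(H₀ − H) = 135 × (3.0000 − 2.5865) = 55.82 ms.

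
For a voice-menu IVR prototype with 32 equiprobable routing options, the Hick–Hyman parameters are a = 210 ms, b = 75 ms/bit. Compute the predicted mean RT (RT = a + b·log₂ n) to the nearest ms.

585 ms

log₂(32) = 5 bits, so RT = 210 + 75 × 5 ≈ 585.000 ms.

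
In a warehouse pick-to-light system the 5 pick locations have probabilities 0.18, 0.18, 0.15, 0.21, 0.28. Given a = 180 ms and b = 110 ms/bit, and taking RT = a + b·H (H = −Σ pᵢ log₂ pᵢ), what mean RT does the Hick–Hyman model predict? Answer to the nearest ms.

432 ms

H = 0.18·log₂(1/0.18) + 0.18·log₂(1/0.18) + 0.15·log₂(1/0.15) + 0.21·log₂(1/0.21) + 0.28·log₂(1/0.28) = 2.2882 bits.
RT = 180 + 110 × 2.2882 = 431.70 ms.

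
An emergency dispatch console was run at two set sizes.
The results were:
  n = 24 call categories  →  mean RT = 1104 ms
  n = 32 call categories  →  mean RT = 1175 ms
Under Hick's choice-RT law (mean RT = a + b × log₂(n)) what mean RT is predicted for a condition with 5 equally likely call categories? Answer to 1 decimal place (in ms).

716.9 ms

With log₂ n on the abscissa the relation is linear; from the two conditions:
  b = (1175 − 1104) / (log₂ 32 − log₂ 24) = 71 / (5 − 4.5850) = 171.069 ms/bit
  a = 1104 − 171.069 × 4.5850 = 319.656 ms
Then RT(5) = 319.656 + 171.069 × log₂ 5 = 319.656 + 171.069 × 2.3219 ≈ 716.865 ms.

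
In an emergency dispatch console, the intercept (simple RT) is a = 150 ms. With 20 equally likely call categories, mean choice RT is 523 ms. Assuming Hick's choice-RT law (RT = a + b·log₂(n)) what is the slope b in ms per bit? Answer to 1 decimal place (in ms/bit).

b = (523 − 150) / log₂(20) = 373 / 4.3219 = 86.304 ms/bit.

86.3 ms/bit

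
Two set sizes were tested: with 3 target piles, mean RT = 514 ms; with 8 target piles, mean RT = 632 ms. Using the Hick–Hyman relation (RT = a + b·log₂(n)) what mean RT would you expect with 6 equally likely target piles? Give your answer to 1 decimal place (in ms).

597.4 ms

With log₂ n on the abscissa the relation is linear; from the two conditions:
  b = (632 − 514) / (log₂ 8 − log₂ 3) = 118 / (3 − 1.5850) = 83.390 ms/bit
  a = 514 − 83.390 × 1.5850 = 381.830 ms
Then RT(6) = 381.830 + 83.390 × log₂ 6 = 381.830 + 83.390 × 2.5850 ≈ 597.390 ms.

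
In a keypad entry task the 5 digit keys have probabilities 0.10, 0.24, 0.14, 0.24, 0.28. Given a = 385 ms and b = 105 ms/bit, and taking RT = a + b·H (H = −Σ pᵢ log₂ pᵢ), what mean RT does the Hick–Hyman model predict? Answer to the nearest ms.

H = 0.10·log₂(1/0.10) + 0.24·log₂(1/0.24) + 0.14·log₂(1/0.14) + 0.24·log₂(1/0.24) + 0.28·log₂(1/0.28) = 2.2318 bits.
RT = 385 + 105 × 2.2318 = 619.34 ms.

619 ms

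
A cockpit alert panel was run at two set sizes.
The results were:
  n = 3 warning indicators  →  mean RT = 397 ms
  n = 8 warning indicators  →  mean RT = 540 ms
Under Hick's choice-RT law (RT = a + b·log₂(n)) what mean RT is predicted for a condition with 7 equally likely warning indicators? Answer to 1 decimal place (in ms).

With log₂ n on the abscissa the relation is linear; from the two conditions:
  b = (540 − 397) / (log₂ 8 − log₂ 3) = 143 / (3 − 1.5850) = 101.057 ms/bit
  a = 397 − 101.057 × 1.5850 = 236.828 ms
Then RT(7) = 236.828 + 101.057 × log₂ 7 = 236.828 + 101.057 × 2.8074 ≈ 520.532 ms.

520.5 ms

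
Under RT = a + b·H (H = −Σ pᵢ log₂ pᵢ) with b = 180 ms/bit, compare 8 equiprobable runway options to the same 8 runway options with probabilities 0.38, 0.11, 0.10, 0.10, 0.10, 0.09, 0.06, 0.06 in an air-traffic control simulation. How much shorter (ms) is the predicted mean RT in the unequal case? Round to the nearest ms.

58 ms

Equiprobable entropy H₀ = log₂ 8 = 3.0000 bits.
Skewed entropy H = −Σ pᵢ log₂ pᵢ = 2.6770 bits.
ΔRT = b·(H₀ − H) = 180 × 0.3230 = 58.13 ms.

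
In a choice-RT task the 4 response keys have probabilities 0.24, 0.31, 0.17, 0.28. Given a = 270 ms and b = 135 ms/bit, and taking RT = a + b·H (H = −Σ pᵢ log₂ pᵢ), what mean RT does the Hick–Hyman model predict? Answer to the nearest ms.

536 ms

H = 0.24·log₂(1/0.24) + 0.31·log₂(1/0.31) + 0.17·log₂(1/0.17) + 0.28·log₂(1/0.28) = 1.9667 bits.
RT = 270 + 135 × 1.9667 = 535.51 ms.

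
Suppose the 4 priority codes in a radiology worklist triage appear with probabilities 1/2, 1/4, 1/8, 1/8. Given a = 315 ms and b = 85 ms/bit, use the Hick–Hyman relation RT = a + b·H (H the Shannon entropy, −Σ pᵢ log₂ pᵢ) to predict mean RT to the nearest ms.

H = −Σ pᵢ log₂ pᵢ = 0.5·1 + 0.25·2 + 0.125·3 + 0.125·3 = 1.750 bits.
RT = 315 + 85 × 1.750 = 463.75 ms.

464 ms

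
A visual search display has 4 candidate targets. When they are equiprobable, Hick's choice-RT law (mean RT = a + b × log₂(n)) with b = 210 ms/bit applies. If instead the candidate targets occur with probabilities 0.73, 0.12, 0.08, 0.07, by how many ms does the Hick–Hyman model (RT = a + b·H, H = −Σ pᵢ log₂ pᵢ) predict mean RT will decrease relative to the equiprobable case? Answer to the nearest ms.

156 ms

Equiprobable entropy H₀ = log₂ 4 = 2.0000 bits.
Skewed entropy H = −Σ pᵢ log₂ pᵢ = 1.2586 bits.
ΔRT = b·(H₀ − H) = 210 × 0.7414 = 155.70 ms.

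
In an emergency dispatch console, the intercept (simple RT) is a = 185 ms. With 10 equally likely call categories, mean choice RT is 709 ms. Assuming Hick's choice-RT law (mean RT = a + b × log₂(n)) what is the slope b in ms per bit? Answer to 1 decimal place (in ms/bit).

157.7 ms/bit

b = (709 − 185) / log₂(10) = 524 / 3.3219 = 157.740 ms/bit.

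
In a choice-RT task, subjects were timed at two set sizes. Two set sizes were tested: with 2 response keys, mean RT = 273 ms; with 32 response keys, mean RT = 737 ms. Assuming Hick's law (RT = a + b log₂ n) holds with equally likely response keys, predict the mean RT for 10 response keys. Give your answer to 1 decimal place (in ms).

542.3 ms

With log₂ n on the abscissa the relation is linear; from the two conditions:
  b = (737 − 273) / (log₂ 32 − log₂ 2) = 464 / (5 − 1) = 116.000 ms/bit
  a = 273 − 116.000 × 1 = 157.000 ms
Then RT(10) = 157.000 + 116.000 × log₂ 10 = 157.000 + 116.000 × 3.3219 ≈ 542.344 ms.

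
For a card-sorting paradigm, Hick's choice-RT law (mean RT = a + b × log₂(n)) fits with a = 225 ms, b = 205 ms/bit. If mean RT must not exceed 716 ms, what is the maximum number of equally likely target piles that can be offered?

Set 225 + 205·log₂ n ≤ 716 → log₂ n ≤ (716 − 225)/205 = 2.3951.
So n ≤ 2^2.3951 = 5.260; the largest integer n is 5.

5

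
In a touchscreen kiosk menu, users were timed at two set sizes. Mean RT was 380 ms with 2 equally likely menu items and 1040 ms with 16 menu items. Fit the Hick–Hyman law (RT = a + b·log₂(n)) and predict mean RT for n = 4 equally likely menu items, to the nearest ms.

600 ms

Solve the two-equation system in a and b:
  b = (1040 − 380) / (log₂ 16 − log₂ 2) = 660 / (4 − 1) = 220 ms/bit
  a = 380 − 220 × 1 = 160 ms
Then RT(4) = 160 + 220 × log₂ 4 = 160 + 220 × 2 ≈ 600.000 ms.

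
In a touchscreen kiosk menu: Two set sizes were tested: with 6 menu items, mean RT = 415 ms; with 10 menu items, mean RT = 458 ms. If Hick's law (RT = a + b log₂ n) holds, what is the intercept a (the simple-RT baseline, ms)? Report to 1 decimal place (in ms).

264.2 ms

b = (RT₂ − RT₁)/(log₂ n₂ − log₂ n₁) = (458 − 415)/(3.3219 − 2.5850) = 58.347 ms/bit.
a = RT₁ − b·log₂ n₁ = 415 − 58.347 × 2.5850 = 264.174 ms.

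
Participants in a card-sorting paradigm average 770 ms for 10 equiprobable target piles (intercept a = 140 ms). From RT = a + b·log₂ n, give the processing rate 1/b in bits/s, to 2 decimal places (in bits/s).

Choice component = 770 − 140 = 630 ms over log₂(10) = 3.3219 bits.
b = 630 / 3.3219 = 189.649 ms/bit, so 1/b = 5.273 bits/s.

5.27 bits/s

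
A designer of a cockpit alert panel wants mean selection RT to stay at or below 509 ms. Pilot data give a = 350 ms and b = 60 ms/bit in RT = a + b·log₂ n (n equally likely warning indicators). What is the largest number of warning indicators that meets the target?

6

Information budget: (509 − 350)/60 = 2.6500 bits, so n ≤ 2^2.6500 = 6.277 → at most 6.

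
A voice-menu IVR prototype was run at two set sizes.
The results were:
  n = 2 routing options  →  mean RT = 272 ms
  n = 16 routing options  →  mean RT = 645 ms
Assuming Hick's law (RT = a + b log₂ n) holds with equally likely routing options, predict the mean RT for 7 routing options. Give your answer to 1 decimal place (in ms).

RT is linear in log₂ n, so two points fix the line:
  b = (645 − 272) / (log₂ 16 − log₂ 2) = 373 / (4 − 1) = 124.333 ms/bit
  a = 272 − 124.333 × 1 = 147.667 ms
Then RT(7) = 147.667 + 124.333 × log₂ 7 = 147.667 + 124.333 × 2.8074 ≈ 496.714 ms.

496.7 ms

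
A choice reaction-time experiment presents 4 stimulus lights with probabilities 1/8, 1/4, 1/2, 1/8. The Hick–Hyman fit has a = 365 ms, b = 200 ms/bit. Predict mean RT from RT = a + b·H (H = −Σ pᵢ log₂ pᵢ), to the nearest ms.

Each term −pᵢ log₂ pᵢ: 0.125·3 + 0.25·2 + 0.5·1 + 0.125·3; summed, H = 1.750 bits.
Mean RT = a + bH = 365 + 200·1.750 = 715.00 ms.

715 ms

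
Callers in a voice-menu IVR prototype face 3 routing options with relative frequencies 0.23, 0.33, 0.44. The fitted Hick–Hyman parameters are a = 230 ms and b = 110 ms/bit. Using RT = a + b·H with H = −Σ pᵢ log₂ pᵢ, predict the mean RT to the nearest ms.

399 ms

Entropy contributions −pᵢ log₂ pᵢ: 0.4877, 0.5278, 0.5211; sum H = 1.5366 bits.
RT = a + bH = 230 + 110·1.5366 = 399.03 ms.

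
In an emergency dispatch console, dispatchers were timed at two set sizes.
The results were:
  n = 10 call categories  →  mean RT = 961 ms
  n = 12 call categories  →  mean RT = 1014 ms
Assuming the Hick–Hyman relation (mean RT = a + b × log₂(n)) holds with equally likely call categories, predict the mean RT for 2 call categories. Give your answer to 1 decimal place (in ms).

493.1 ms

Fit slope and intercept:
  b = (1014 − 961) / (log₂ 12 − log₂ 10) = 53 / (3.5850 − 3.3219) = 201.495 ms/bit
  a = 961 − 201.495 × 3.3219 = 291.650 ms
Then RT(2) = 291.650 + 201.495 × log₂ 2 = 291.650 + 201.495 × 1 ≈ 493.144 ms.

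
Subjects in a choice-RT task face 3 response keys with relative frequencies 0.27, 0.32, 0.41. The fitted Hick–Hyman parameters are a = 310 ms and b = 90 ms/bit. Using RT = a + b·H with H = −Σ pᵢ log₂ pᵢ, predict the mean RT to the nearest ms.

451 ms

Entropy contributions −pᵢ log₂ pᵢ: 0.5100, 0.5260, 0.5274; sum H = 1.5634 bits.
RT = a + bH = 310 + 90·1.5634 = 450.71 ms.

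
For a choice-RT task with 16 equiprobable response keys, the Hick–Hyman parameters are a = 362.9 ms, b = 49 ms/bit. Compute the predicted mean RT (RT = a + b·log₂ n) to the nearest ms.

559 ms

log₂(16) = 4 bits, so RT = 362.9 + 49 × 4 ≈ 558.900 ms.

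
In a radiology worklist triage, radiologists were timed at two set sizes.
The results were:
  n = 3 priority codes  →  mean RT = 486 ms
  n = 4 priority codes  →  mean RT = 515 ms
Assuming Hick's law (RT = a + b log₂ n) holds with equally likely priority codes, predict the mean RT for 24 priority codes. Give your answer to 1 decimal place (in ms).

With log₂ n on the abscissa the relation is linear; from the two conditions:
  b = (515 − 486) / (log₂ 4 − log₂ 3) = 29 / (2 − 1.5850) = 69.873 ms/bit
  a = 486 − 69.873 × 1.5850 = 375.254 ms
Then RT(24) = 375.254 + 69.873 × log₂ 24 = 375.254 + 69.873 × 4.5850 ≈ 695.620 ms.

695.6 ms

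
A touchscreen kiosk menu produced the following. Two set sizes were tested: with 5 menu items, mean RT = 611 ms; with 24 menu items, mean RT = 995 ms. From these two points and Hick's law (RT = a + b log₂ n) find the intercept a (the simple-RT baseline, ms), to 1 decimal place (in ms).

217.0 ms

b = (RT₂ − RT₁)/(log₂ n₂ − log₂ n₁) = (995 − 611)/(4.5850 − 2.3219) = 169.684 ms/bit.
a = RT₁ − b·log₂ n₁ = 611 − 169.684 × 2.3219 = 217.007 ms.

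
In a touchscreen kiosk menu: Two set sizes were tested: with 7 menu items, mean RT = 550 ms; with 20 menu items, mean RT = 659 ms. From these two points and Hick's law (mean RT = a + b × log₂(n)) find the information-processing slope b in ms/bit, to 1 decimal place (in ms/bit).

The slope on a log₂ axis is (659 − 550) / (4.3219 − 2.8074) = 71.967 ms/bit.

72.0 ms/bit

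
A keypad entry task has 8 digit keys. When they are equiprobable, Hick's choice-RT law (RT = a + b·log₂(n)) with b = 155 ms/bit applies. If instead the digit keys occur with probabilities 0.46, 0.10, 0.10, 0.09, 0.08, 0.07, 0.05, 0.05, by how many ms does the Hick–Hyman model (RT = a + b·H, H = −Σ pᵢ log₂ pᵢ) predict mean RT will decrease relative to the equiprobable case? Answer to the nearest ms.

80 ms

The RT saving is b·ΔH. Equiprobable H₀ = log₂(8) = 3.0000 bits; with the given probabilities H = 2.4846 bits.
b·(H₀ − H) = 155 × (3.0000 − 2.4846) = 79.88 ms.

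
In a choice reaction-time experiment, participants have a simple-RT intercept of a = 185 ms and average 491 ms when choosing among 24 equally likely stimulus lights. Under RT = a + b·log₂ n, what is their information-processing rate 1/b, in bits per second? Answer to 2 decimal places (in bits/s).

14.98 bits/s

b = (491 − 185)/log₂ 24 = 306/4.5850 = 66.740 ms per bit = 0.06674 s/bit; the reciprocal is 14.984 bits/s.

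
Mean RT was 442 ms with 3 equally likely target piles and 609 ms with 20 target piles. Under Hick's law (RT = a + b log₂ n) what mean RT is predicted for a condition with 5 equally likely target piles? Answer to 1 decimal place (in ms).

487.0 ms

RT is linear in log₂ n, so two points fix the line:
  b = (609 − 442) / (log₂ 20 − log₂ 3) = 167 / (4.3219 − 1.5850) = 61.016 ms/bit
  a = 442 − 61.016 × 1.5850 = 345.291 ms
Then RT(5) = 345.291 + 61.016 × log₂ 5 = 345.291 + 61.016 × 2.3219 ≈ 486.967 ms.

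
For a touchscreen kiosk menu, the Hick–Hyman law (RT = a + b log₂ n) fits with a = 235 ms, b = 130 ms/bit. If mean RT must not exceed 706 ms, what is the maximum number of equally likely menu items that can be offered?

12

Set 235 + 130·log₂ n ≤ 706 → log₂ n ≤ (706 − 235)/130 = 3.6231.
So n ≤ 2^3.6231 = 12.321; the largest integer n is 12.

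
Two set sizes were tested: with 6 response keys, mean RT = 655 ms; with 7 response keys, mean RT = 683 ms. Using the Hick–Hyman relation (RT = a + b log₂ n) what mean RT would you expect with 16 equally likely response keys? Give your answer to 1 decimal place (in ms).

833.2 ms

RT is linear in log₂ n, so two points fix the line:
  b = (683 − 655) / (log₂ 7 − log₂ 6) = 28 / (2.8074 − 2.5850) = 125.904 ms/bit
  a = 655 − 125.904 × 2.5850 = 329.544 ms
Then RT(16) = 329.544 + 125.904 × log₂ 16 = 329.544 + 125.904 × 4 ≈ 833.158 ms.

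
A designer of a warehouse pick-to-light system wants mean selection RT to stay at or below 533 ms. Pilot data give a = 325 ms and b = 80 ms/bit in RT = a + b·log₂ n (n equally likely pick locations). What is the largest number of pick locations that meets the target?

6

Information budget: (533 − 325)/80 = 2.6000 bits, so n ≤ 2^2.6000 = 6.063 → at most 6.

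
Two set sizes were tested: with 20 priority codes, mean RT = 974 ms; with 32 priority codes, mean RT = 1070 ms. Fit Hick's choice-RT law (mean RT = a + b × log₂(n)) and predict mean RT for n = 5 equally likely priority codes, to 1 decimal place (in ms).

RT is linear in log₂ n, so two points fix the line:
  b = (1070 − 974) / (log₂ 32 − log₂ 20) = 96 / (5 − 4.3219) = 141.578 ms/bit
  a = 974 − 141.578 × 4.3219 = 362.110 ms
Then RT(5) = 362.110 + 141.578 × log₂ 5 = 362.110 + 141.578 × 2.3219 ≈ 690.844 ms.

690.8 ms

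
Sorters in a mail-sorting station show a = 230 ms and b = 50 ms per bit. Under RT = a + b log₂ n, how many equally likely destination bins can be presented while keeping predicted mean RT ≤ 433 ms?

Information budget: (433 − 230)/50 = 4.0600 bits, so n ≤ 2^4.0600 = 16.679 → at most 16.

16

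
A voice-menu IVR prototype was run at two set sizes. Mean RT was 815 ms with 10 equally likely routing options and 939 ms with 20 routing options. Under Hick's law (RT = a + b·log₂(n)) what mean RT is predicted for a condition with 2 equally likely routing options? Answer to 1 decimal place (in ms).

527.1 ms

RT is linear in log₂ n, so two points fix the line:
  b = (939 − 815) / (log₂ 20 − log₂ 10) = 124 / (4.3219 − 3.3219) = 124.000 ms/bit
  a = 815 − 124.000 × 3.3219 = 403.081 ms
Then RT(2) = 403.081 + 124.000 × log₂ 2 = 403.081 + 124.000 × 1 ≈ 527.081 ms.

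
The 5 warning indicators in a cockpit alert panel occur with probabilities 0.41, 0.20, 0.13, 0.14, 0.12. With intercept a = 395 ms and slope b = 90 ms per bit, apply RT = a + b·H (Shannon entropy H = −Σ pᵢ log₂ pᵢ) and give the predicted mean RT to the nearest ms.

H = 0.41·log₂(1/0.41) + 0.20·log₂(1/0.20) + 0.13·log₂(1/0.13) + 0.14·log₂(1/0.14) + 0.12·log₂(1/0.12) = 2.1386 bits.
RT = 395 + 90 × 2.1386 = 587.47 ms.

587 ms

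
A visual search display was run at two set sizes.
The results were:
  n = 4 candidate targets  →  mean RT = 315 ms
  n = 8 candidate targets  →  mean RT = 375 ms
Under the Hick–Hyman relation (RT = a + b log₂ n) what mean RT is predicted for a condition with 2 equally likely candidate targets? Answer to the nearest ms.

Fit slope and intercept:
  b = (375 − 315) / (log₂ 8 − log₂ 4) = 60 / (3 − 2) = 60 ms/bit
  a = 315 − 60 × 2 = 195 ms
Then RT(2) = 195 + 60 × log₂ 2 = 195 + 60 × 1 ≈ 255.000 ms.

255 ms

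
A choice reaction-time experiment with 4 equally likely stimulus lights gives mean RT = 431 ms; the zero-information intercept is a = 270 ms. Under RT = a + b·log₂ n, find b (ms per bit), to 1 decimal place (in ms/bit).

80.5 ms/bit

4 alternatives carry log₂ 4 = 2 bits; the choice cost is 431 − 270 = 161 ms, so b = 161/2 = 80.500 ms/bit.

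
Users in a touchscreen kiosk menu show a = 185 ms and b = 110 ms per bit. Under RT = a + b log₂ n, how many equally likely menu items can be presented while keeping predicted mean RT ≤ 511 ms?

Information budget: (511 − 185)/110 = 2.9636 bits, so n ≤ 2^2.9636 = 7.801 → at most 7.

7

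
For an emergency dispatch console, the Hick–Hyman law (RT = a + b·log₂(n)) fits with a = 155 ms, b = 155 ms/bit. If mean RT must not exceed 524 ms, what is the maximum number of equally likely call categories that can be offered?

Set 155 + 155·log₂ n ≤ 524 → log₂ n ≤ (524 − 155)/155 = 2.3806.
So n ≤ 2^2.3806 = 5.208; the largest integer n is 5.

5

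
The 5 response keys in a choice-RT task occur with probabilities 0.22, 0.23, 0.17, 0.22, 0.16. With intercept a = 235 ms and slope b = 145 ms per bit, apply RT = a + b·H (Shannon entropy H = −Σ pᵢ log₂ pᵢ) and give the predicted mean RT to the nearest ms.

569 ms

Entropy contributions −pᵢ log₂ pᵢ: 0.4806, 0.4877, 0.4346, 0.4806, 0.4230; sum H = 2.3064 bits.
RT = a + bH = 235 + 145·2.3064 = 569.43 ms.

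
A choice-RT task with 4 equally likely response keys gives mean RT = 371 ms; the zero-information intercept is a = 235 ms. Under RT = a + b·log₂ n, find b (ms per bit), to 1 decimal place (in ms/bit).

4 alternatives carry log₂ 4 = 2 bits; the choice cost is 371 − 235 = 136 ms, so b = 136/2 = 68.000 ms/bit.

68.0 ms/bit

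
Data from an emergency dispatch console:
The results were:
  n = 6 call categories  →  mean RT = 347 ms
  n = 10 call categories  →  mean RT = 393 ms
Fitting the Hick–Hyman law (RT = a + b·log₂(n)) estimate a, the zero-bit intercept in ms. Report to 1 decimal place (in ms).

Slope: b = (393 − 347) / (log₂ 10 − log₂ 6) = 46/0.7370 = 62.418 ms/bit.
Intercept: a = 347 − 62.418·log₂(6) = 185.652 ms.

185.7 ms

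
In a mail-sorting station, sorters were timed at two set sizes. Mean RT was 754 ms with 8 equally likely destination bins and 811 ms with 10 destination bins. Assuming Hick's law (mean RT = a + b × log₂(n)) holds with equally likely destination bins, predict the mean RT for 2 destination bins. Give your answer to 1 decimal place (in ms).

399.9 ms

Fit slope and intercept:
  b = (811 − 754) / (log₂ 10 − log₂ 8) = 57 / (3.3219 − 3) = 177.058 ms/bit
  a = 754 − 177.058 × 3 = 222.825 ms
Then RT(2) = 222.825 + 177.058 × log₂ 2 = 222.825 + 177.058 × 1 ≈ 399.884 ms.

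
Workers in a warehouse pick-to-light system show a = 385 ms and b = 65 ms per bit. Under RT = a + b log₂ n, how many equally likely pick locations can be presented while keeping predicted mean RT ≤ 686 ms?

24

Information budget: (686 − 385)/65 = 4.6308 bits, so n ≤ 2^4.6308 = 24.774 → at most 24.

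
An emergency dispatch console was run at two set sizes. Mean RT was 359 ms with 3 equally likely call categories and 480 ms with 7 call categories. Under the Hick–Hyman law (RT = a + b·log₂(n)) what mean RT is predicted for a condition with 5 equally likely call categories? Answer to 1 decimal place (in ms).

431.9 ms

RT is linear in log₂ n, so two points fix the line:
  b = (480 − 359) / (log₂ 7 − log₂ 3) = 121 / (2.8074 − 1.5850) = 98.986 ms/bit
  a = 359 − 98.986 × 1.5850 = 202.111 ms
Then RT(5) = 202.111 + 98.986 × log₂ 5 = 202.111 + 98.986 × 2.3219 ≈ 431.949 ms.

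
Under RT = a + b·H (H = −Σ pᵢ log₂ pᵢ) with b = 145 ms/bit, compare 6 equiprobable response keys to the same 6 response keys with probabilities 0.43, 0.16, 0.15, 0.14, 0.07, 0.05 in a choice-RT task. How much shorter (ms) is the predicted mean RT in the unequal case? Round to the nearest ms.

50 ms

Equiprobable entropy H₀ = log₂ 6 = 2.5850 bits.
Skewed entropy H = −Σ pᵢ log₂ pᵢ = 2.2389 bits.
ΔRT = b·(H₀ − H) = 145 × 0.3461 = 50.18 ms.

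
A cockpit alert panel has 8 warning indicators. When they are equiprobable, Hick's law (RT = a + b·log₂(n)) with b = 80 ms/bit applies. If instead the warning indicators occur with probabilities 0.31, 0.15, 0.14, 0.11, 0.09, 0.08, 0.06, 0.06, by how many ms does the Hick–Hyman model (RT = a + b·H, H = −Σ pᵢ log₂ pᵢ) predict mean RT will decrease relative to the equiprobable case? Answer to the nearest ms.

18 ms

The RT saving is b·ΔH. Equiprobable H₀ = log₂(8) = 3.0000 bits; with the given probabilities H = 2.7730 bits.
b·(H₀ − H) = 80 × (3.0000 − 2.7730) = 18.16 ms.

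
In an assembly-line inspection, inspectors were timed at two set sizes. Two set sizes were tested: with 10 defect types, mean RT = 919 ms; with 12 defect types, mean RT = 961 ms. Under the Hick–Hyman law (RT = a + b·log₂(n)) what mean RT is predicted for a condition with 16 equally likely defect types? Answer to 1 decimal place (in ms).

1027.3 ms

RT is linear in log₂ n, so two points fix the line:
  b = (961 − 919) / (log₂ 12 − log₂ 10) = 42 / (3.5850 − 3.3219) = 159.675 ms/bit
  a = 919 − 159.675 × 3.3219 = 388.571 ms
Then RT(16) = 388.571 + 159.675 × log₂ 16 = 388.571 + 159.675 × 4 ≈ 1027.271 ms.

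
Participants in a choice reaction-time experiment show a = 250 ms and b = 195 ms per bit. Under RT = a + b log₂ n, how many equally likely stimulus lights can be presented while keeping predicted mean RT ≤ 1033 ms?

16

Set 250 + 195·log₂ n ≤ 1033 → log₂ n ≤ (1033 − 250)/195 = 4.0154.
So n ≤ 2^4.0154 = 16.172; the largest integer n is 16.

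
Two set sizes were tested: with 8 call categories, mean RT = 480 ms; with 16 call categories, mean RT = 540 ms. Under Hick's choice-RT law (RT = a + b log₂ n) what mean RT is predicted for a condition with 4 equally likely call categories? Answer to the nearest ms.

Solve the two-equation system in a and b:
  b = (540 − 480) / (log₂ 16 − log₂ 8) = 60 / (4 − 3) = 60 ms/bit
  a = 480 − 60 × 3 = 300 ms
Then RT(4) = 300 + 60 × log₂ 4 = 300 + 60 × 2 ≈ 420.000 ms.

420 ms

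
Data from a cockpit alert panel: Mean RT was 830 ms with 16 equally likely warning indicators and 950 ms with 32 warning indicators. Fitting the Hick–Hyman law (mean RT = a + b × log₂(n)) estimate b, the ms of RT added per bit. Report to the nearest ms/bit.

120 ms/bit

b = (RT₂ − RT₁)/(log₂ n₂ − log₂ n₁) = (950 − 830)/(5 − 4) = 120 ms/bit.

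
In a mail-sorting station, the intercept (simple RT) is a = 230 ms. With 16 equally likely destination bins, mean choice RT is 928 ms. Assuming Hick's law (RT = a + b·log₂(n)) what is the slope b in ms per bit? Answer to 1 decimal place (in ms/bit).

174.5 ms/bit

16 alternatives carry log₂ 16 = 4 bits; the choice cost is 928 − 230 = 698 ms, so b = 698/4 = 174.500 ms/bit.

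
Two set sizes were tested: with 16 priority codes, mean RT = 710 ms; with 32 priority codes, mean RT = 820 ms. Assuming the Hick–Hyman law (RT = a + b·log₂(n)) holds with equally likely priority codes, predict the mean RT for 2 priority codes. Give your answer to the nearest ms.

380 ms

With log₂ n on the abscissa the relation is linear; from the two conditions:
  b = (820 − 710) / (log₂ 32 − log₂ 16) = 110 / (5 − 4) = 110 ms/bit
  a = 710 − 110 × 4 = 270 ms
Then RT(2) = 270 + 110 × log₂ 2 = 270 + 110 × 1 ≈ 380.000 ms.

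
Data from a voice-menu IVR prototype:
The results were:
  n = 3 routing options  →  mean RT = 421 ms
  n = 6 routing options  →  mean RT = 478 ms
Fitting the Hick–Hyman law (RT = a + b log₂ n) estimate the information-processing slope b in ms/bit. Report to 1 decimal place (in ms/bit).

57.0 ms/bit

b = (RT₂ − RT₁)/(log₂ n₂ − log₂ n₁) = (478 − 421)/(2.5850 − 1.5850) = 57.000 ms/bit.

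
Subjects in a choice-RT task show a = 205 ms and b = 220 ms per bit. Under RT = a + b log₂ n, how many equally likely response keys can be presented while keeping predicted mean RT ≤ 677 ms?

4

Set 205 + 220·log₂ n ≤ 677 → log₂ n ≤ (677 − 205)/220 = 2.1455.
So n ≤ 2^2.1455 = 4.424; the largest integer n is 4.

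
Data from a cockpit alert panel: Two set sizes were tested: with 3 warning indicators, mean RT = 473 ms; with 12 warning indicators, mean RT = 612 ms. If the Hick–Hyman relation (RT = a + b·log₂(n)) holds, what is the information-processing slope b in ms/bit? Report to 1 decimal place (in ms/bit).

69.5 ms/bit

Slope: b = (612 − 473) / (log₂ 12 − log₂ 3) = 139/2.0000 = 69.500 ms/bit.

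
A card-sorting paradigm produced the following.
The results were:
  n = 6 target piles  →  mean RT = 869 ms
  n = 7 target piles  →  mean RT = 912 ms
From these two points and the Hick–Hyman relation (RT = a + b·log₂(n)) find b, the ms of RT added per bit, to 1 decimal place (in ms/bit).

The slope on a log₂ axis is (912 − 869) / (2.8074 − 2.5850) = 193.352 ms/bit.

193.4 ms/bit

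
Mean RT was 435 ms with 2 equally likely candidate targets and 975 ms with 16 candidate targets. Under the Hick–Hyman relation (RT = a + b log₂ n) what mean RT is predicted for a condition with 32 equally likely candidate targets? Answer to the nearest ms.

1155 ms

With log₂ n on the abscissa the relation is linear; from the two conditions:
  b = (975 − 435) / (log₂ 16 − log₂ 2) = 540 / (4 − 1) = 180 ms/bit
  a = 435 − 180 × 1 = 255 ms
Then RT(32) = 255 + 180 × log₂ 32 = 255 + 180 × 5 ≈ 1155.000 ms.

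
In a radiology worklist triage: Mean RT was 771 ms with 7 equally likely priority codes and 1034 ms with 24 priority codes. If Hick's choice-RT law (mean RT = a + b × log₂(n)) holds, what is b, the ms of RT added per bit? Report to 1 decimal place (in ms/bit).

148.0 ms/bit

Slope: b = (1034 − 771) / (log₂ 24 − log₂ 7) = 263/1.7776 = 147.952 ms/bit.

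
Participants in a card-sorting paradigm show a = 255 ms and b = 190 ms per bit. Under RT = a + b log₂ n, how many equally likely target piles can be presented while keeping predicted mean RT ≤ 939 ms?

12

Set 255 + 190·log₂ n ≤ 939 → log₂ n ≤ (939 − 255)/190 = 3.6000.
So n ≤ 2^3.6000 = 12.126; the largest integer n is 12.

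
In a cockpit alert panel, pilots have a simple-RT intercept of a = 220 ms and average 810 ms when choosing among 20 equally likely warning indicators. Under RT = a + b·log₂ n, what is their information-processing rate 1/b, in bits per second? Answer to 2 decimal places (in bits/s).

7.33 bits/s

Choice component = 810 − 220 = 590 ms over log₂(20) = 4.3219 bits.
b = 590 / 4.3219 = 136.513 ms/bit, so 1/b = 7.325 bits/s.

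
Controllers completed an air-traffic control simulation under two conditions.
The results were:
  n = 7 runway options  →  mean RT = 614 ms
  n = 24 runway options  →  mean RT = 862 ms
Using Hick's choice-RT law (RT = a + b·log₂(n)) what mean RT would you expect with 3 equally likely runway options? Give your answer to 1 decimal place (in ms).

443.5 ms

RT is linear in log₂ n, so two points fix the line:
  b = (862 − 614) / (log₂ 24 − log₂ 7) = 248 / (4.5850 − 2.8074) = 139.513 ms/bit
  a = 614 − 139.513 × 2.8074 = 222.336 ms
Then RT(3) = 222.336 + 139.513 × log₂ 3 = 222.336 + 139.513 × 1.5850 ≈ 443.460 ms.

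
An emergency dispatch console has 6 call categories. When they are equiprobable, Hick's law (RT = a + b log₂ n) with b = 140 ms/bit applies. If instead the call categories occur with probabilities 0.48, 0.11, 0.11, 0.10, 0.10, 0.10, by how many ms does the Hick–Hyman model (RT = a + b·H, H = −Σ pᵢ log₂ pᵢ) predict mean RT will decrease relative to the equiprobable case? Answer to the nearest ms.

Equiprobable entropy H₀ = log₂ 6 = 2.5850 bits.
Skewed entropy H = −Σ pᵢ log₂ pᵢ = 2.2054 bits.
ΔRT = b·(H₀ − H) = 140 × 0.3795 = 53.14 ms.

53 ms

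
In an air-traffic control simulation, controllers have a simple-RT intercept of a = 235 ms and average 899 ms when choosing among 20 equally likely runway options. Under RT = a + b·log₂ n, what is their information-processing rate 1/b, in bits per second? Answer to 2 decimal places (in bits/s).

6.51 bits/s

Choice component = 899 − 235 = 664 ms over log₂(20) = 4.3219 bits.
b = 664 / 4.3219 = 153.635 ms/bit, so 1/b = 6.509 bits/s.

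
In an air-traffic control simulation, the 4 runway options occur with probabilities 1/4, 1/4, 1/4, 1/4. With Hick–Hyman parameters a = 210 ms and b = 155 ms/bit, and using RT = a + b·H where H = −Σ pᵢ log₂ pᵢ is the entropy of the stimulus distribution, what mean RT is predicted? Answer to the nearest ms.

H = −Σ pᵢ log₂ pᵢ = 0.25·2 + 0.25·2 + 0.25·2 + 0.25·2 = 2.000 bits.
RT = 210 + 155 × 2.000 = 520.00 ms.

520 ms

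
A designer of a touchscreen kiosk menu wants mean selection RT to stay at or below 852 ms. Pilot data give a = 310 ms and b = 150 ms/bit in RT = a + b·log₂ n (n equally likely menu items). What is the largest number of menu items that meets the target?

12

150·log₂ n ≤ 852 − 310 = 542, giving log₂ n ≤ 3.6133 and n ≤ 12.238. The largest whole number is 12.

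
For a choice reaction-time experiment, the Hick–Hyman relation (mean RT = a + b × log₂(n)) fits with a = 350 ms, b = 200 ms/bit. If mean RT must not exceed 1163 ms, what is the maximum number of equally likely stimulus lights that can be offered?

Set 350 + 200·log₂ n ≤ 1163 → log₂ n ≤ (1163 − 350)/200 = 4.0650.
So n ≤ 2^4.0650 = 16.737; the largest integer n is 16.

16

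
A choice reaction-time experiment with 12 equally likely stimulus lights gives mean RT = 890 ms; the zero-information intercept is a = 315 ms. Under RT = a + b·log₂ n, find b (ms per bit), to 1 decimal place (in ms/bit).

log₂(12) = 3.5850 bits.
b = (RT − a)/log₂ n = (890 − 315) / 3.5850 = 160.392 ms/bit.

160.4 ms/bit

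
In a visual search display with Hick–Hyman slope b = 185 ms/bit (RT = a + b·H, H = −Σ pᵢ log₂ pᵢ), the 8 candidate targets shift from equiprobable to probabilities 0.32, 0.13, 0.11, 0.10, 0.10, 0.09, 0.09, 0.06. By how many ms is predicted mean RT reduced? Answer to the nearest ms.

The RT saving is b·ΔH. Equiprobable H₀ = log₂(8) = 3.0000 bits; with the given probabilities H = 2.7922 bits.
b·(H₀ − H) = 185 × (3.0000 − 2.7922) = 38.44 ms.

38 ms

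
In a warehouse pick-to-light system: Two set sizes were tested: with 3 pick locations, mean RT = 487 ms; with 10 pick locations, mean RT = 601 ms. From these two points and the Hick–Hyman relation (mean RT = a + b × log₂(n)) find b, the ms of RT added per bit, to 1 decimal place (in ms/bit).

The slope on a log₂ axis is (601 − 487) / (3.3219 − 1.5850) = 65.632 ms/bit.

65.6 ms/bit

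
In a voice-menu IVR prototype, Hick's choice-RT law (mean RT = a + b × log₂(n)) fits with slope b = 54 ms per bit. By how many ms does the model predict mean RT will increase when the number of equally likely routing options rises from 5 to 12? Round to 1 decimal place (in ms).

68.2 ms

Only the slope matters, since a is common to both: ΔRT = b·log₂(n₂/n₁).
log₂(12) − log₂(5) = 3.5850 − 2.3219 = 1.2630.
ΔRT = 54 × 1.2630 = 68.204 ms.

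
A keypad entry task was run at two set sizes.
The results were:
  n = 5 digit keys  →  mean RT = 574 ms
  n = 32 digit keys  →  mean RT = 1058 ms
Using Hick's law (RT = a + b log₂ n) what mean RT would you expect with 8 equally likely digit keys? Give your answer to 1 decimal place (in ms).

696.5 ms

Fit slope and intercept:
  b = (1058 − 574) / (log₂ 32 − log₂ 5) = 484 / (5 − 2.3219) = 180.727 ms/bit
  a = 574 − 180.727 × 2.3219 = 154.365 ms
Then RT(8) = 154.365 + 180.727 × log₂ 8 = 154.365 + 180.727 × 3 ≈ 696.546 ms.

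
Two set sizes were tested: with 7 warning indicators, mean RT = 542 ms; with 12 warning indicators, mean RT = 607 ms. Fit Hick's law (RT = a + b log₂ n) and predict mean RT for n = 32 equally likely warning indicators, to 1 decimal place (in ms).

Solve the two-equation system in a and b:
  b = (607 − 542) / (log₂ 12 − log₂ 7) = 65 / (3.5850 − 2.8074) = 83.590 ms/bit
  a = 542 − 83.590 × 2.8074 = 307.334 ms
Then RT(32) = 307.334 + 83.590 × log₂ 32 = 307.334 + 83.590 × 5 ≈ 725.283 ms.

725.3 ms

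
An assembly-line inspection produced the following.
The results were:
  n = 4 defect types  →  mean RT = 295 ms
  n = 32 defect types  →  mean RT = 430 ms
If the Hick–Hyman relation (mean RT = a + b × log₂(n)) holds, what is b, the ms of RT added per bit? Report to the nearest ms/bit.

45 ms/bit

b = (RT₂ − RT₁)/(log₂ n₂ − log₂ n₁) = (430 − 295)/(5 − 2) = 45 ms/bit.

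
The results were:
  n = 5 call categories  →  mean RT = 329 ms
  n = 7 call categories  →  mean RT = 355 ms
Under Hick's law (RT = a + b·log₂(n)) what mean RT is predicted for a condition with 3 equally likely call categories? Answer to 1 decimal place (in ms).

289.5 ms

Fit slope and intercept:
  b = (355 − 329) / (log₂ 7 − log₂ 5) = 26 / (2.8074 − 2.3219) = 53.561 ms/bit
  a = 329 − 53.561 × 2.3219 = 204.635 ms
Then RT(3) = 204.635 + 53.561 × log₂ 3 = 204.635 + 53.561 × 1.5850 ≈ 289.527 ms.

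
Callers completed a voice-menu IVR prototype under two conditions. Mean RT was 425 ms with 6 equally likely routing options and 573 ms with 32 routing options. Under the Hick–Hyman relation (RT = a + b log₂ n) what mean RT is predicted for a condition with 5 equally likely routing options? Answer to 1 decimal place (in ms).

408.9 ms

Fit slope and intercept:
  b = (573 − 425) / (log₂ 32 − log₂ 6) = 148 / (5 − 2.5850) = 61.283 ms/bit
  a = 425 − 61.283 × 2.5850 = 266.587 ms
Then RT(5) = 266.587 + 61.283 × log₂ 5 = 266.587 + 61.283 × 2.3219 ≈ 408.881 ms.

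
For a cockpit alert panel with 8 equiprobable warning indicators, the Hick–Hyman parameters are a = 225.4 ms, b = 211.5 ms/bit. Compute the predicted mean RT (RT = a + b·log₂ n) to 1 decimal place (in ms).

log₂(8) = 3 bits, so RT = 225.4 + 211.5 × 3 ≈ 859.900 ms.

859.9 ms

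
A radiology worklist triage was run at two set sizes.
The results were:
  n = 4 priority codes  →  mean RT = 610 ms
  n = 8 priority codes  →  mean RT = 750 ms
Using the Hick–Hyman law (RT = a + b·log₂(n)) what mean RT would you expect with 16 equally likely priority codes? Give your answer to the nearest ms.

890 ms

With log₂ n on the abscissa the relation is linear; from the two conditions:
  b = (750 − 610) / (log₂ 8 − log₂ 4) = 140 / (3 − 2) = 140 ms/bit
  a = 610 − 140 × 2 = 330 ms
Then RT(16) = 330 + 140 × log₂ 16 = 330 + 140 × 4 ≈ 890.000 ms.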